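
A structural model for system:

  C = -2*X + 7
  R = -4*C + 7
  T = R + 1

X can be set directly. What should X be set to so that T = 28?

Substituting into the R equation gives R = 8*X - 21.
Substituting into the T equation gives T = 8*X - 20.
Solve 8*X - 20 = 28: X = (28 + 20) / 8 = 6.

X = 6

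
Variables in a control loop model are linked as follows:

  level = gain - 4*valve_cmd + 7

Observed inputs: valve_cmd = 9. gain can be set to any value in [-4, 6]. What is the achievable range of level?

-33 to -23

Substituting into the level equation gives level = gain - 29.
Linear in gain, so extremes are at the endpoints: gain = -4 gives level = -33; gain = 6 gives level = -23.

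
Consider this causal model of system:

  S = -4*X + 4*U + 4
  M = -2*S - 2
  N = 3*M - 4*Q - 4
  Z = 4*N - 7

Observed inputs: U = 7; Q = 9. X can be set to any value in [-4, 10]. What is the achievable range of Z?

Substituting into the S equation gives S = -4*X + 32.
Substituting into the M equation gives M = 8*X - 66.
So N = 24*X - 238.
Substituting into the Z equation gives Z = 96*X - 959.
Linear in X, so extremes are at the endpoints: X = -4 gives Z = -1343; X = 10 gives Z = 1.

-1343 to 1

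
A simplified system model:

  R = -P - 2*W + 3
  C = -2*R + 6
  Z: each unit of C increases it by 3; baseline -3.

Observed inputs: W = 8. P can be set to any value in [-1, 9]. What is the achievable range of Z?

87 to 147

Substituting into the R equation gives R = -P - 13.
C becomes 2*P + 32.
Substituting into the Z equation gives Z = 6*P + 93.
Linear in P, so extremes are at the endpoints: P = -1 gives Z = 87; P = 9 gives Z = 147.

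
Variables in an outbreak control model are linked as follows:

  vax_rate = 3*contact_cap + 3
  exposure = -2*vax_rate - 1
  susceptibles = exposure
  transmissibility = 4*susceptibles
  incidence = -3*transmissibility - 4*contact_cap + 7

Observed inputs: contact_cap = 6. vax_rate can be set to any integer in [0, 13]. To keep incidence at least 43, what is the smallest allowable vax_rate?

Intervening on vax_rate fixes its value directly, overriding its dependence on contact_cap.
Substituting into the susceptibles equation gives susceptibles = -2*vax_rate - 1.
transmissibility becomes -8*vax_rate - 4.
Substituting into the incidence equation gives incidence = 24*vax_rate - 5.
Require 24*vax_rate - 5 ≥ 43, so vax_rate ≥ 2.
The smallest integer in [0, 13] satisfying this is 2.

vax_rate = 2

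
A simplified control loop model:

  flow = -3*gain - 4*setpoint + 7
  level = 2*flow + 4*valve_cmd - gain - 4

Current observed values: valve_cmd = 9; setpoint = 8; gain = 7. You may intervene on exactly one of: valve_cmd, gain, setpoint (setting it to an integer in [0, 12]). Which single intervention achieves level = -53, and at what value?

Intervening on valve_cmd: level = 4*valve_cmd - 103. Reaching -53 requires valve_cmd = 25/2, not an integer.
Intervening on gain: with other inputs at their observed values, level = -7*gain - 18. Solving for -53 gives gain = 5, within [0, 12].
Intervening on setpoint: level = -8*setpoint - 3. Reaching -53 requires setpoint = 25/4, not an integer.

set gain = 5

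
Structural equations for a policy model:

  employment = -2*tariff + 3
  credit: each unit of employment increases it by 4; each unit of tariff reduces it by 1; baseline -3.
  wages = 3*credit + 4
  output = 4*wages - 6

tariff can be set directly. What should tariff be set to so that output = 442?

tariff = -3

Substituting into the credit equation gives credit = -9*tariff + 9.
So wages = -27*tariff + 31.
This gives output = -108*tariff + 118.
Solve -108*tariff + 118 = 442: tariff = (442 - 118) / -108 = -3.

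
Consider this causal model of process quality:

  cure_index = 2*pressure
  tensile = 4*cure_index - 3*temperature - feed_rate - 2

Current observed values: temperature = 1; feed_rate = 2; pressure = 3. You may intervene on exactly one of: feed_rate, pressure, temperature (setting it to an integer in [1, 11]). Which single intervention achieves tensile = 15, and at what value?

set feed_rate = 4

Intervening on feed_rate: with other inputs at their observed values, tensile = -feed_rate + 19. Solving for 15 gives feed_rate = 4, within [1, 11].
Intervening on pressure: tensile = 8*pressure - 7. Reaching 15 requires pressure = 11/4, not an integer.
Intervening on temperature: tensile = -3*temperature + 20. Reaching 15 requires temperature = 5/3, not an integer.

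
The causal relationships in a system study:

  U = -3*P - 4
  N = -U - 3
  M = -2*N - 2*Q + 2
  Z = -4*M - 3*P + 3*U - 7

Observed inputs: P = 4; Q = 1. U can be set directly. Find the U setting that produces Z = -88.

Intervening on U fixes its value directly, overriding its dependence on P.
Substituting into the M equation gives M = 2*U + 6.
Substituting into the Z equation gives Z = -5*U - 43.
Solve -5*U - 43 = -88: U = (-88 + 43) / -5 = 9.

U = 9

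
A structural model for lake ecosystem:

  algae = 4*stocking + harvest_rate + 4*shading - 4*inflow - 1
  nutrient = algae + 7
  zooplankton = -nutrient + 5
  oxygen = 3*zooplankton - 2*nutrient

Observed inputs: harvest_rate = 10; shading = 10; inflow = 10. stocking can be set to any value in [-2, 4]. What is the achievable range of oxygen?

Substituting into the algae equation gives algae = 4*stocking + 9.
Substituting into the nutrient equation gives nutrient = 4*stocking + 16.
Substituting into the zooplankton equation gives zooplankton = -4*stocking - 11.
Substituting into the oxygen equation gives oxygen = -20*stocking - 65.
Linear in stocking, so extremes are at the endpoints: stocking = -2 gives oxygen = -25; stocking = 4 gives oxygen = -145.

-145 to -25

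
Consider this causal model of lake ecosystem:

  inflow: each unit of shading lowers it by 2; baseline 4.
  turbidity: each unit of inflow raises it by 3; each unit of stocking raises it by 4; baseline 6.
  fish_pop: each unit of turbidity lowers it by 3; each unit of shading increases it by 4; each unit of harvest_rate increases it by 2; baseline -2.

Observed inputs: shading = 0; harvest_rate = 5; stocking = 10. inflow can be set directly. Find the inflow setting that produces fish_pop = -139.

inflow = 1

Intervening on inflow fixes its value directly, overriding its dependence on shading.
Substituting into the turbidity equation gives turbidity = 3*inflow + 46.
Substituting into the fish_pop equation gives fish_pop = -9*inflow - 130.
Solve -9*inflow - 130 = -139: inflow = (-139 + 130) / -9 = 1.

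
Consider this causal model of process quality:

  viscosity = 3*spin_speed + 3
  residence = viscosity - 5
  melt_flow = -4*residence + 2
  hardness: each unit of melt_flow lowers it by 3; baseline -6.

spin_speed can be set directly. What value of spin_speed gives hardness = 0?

spin_speed = 1

Substituting into the residence equation gives residence = 3*spin_speed - 2.
So melt_flow = -12*spin_speed + 10.
hardness becomes 36*spin_speed - 36.
Solve 36*spin_speed - 36 = 0: spin_speed = (0 + 36) / 36 = 1.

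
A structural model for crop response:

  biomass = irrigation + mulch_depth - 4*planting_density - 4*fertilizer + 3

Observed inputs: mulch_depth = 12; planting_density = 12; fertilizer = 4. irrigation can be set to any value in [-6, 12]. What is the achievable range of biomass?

-55 to -37

Substituting into the biomass equation gives biomass = irrigation - 49.
Linear in irrigation, so extremes are at the endpoints: irrigation = -6 gives biomass = -55; irrigation = 12 gives biomass = -37.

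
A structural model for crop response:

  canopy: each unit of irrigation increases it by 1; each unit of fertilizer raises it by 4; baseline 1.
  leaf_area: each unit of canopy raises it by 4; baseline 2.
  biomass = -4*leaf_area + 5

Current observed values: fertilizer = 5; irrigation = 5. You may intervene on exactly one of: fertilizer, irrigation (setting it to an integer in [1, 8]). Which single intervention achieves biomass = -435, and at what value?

Intervening on fertilizer: biomass = -64*fertilizer - 99. Reaching -435 requires fertilizer = 21/4, not an integer.
Intervening on irrigation: with other inputs at their observed values, biomass = -16*irrigation - 339. Solving for -435 gives irrigation = 6, within [1, 8].

set irrigation = 6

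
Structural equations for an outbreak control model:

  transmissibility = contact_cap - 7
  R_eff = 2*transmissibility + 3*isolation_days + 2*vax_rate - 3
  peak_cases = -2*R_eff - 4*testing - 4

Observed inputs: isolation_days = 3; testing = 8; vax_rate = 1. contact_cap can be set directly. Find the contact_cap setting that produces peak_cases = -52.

contact_cap = 7

Substituting into the R_eff equation gives R_eff = 2*contact_cap - 6.
peak_cases becomes -4*contact_cap - 24.
Solve -4*contact_cap - 24 = -52: contact_cap = (-52 + 24) / -4 = 7.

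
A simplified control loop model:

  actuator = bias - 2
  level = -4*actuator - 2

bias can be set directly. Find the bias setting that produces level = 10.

bias = -1

Substituting into the level equation gives level = -4*bias + 6.
Solve -4*bias + 6 = 10: bias = (10 - 6) / -4 = -1.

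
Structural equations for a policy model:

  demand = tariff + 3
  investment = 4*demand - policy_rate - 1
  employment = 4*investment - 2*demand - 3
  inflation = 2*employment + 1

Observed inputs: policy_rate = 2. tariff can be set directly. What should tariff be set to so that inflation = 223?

tariff = 6

Substituting into the investment equation gives investment = 4*tariff + 9.
This gives employment = 14*tariff + 27.
inflation becomes 28*tariff + 55.
Solve 28*tariff + 55 = 223: tariff = (223 - 55) / 28 = 6.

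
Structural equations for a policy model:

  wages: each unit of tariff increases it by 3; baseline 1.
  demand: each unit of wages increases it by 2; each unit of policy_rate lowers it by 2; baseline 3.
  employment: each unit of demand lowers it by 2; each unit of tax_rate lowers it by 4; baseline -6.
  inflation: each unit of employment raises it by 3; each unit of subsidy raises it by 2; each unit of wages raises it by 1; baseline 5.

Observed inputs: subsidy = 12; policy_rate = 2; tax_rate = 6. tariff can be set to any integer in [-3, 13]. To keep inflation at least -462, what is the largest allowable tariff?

tariff = 12

Substituting into the demand equation gives demand = 6*tariff + 1.
Substituting into the employment equation gives employment = -12*tariff - 32.
Substituting into the inflation equation gives inflation = -33*tariff - 66.
Require -33*tariff - 66 ≥ -462, so tariff ≤ 12.
The largest integer in [-3, 13] satisfying this is 12.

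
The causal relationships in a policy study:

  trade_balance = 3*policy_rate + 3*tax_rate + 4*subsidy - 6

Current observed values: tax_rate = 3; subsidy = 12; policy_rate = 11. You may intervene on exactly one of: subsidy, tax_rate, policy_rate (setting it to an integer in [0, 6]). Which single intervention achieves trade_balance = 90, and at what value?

Intervening on subsidy: trade_balance = 4*subsidy + 36. Reaching 90 requires subsidy = 27/2, not an integer.
Intervening on tax_rate: with other inputs at their observed values, trade_balance = 3*tax_rate + 75. Solving for 90 gives tax_rate = 5, within [0, 6].
Intervening on policy_rate: trade_balance = 3*policy_rate + 51. Reaching 90 requires policy_rate = 13, outside [0, 6].

set tax_rate = 5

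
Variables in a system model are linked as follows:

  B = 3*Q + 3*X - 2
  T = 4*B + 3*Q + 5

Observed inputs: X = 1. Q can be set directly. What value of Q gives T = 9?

Q = 0

Substituting into the B equation gives B = 3*Q + 1.
Substituting into the T equation gives T = 15*Q + 9.
Solve 15*Q + 9 = 9: Q = (9 - 9) / 15 = 0.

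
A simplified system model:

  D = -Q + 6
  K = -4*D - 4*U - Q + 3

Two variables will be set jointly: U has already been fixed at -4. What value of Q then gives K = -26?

Q = -7

With U held at -4:
Substituting into the K equation gives K = 3*Q - 5.
Solve 3*Q - 5 = -26: Q = (-26 + 5) / 3 = -7.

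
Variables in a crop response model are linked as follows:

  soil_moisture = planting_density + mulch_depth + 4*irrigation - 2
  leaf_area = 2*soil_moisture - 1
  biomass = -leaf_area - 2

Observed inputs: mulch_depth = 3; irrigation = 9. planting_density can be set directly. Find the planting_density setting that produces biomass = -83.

Substituting into the soil_moisture equation gives soil_moisture = planting_density + 37.
This gives leaf_area = 2*planting_density + 73.
So biomass = -2*planting_density - 75.
Solve -2*planting_density - 75 = -83: planting_density = (-83 + 75) / -2 = 4.

planting_density = 4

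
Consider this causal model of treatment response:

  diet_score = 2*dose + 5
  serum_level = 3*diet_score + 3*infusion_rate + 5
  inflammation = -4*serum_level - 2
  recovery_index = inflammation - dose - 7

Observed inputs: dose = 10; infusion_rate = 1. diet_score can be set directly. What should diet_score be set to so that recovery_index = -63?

diet_score = 1

Intervening on diet_score fixes its value directly, overriding its dependence on dose.
Substituting into the serum_level equation gives serum_level = 3*diet_score + 8.
Substituting into the inflammation equation gives inflammation = -12*diet_score - 34.
So recovery_index = -12*diet_score - 51.
Solve -12*diet_score - 51 = -63: diet_score = (-63 + 51) / -12 = 1.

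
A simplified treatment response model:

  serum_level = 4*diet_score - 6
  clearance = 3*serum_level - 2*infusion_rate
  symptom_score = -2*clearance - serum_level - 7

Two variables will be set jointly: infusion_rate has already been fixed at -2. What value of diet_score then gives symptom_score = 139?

diet_score = -4

With infusion_rate held at -2:
Substituting into the clearance equation gives clearance = 12*diet_score - 14.
Substituting into the symptom_score equation gives symptom_score = -28*diet_score + 27.
Solve -28*diet_score + 27 = 139: diet_score = (139 - 27) / -28 = -4.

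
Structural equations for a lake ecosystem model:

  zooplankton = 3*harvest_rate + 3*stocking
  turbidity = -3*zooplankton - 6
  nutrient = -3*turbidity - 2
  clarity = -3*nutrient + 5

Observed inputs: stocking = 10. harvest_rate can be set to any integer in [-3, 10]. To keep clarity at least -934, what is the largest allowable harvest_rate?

Substituting into the zooplankton equation gives zooplankton = 3*harvest_rate + 30.
Substituting into the turbidity equation gives turbidity = -9*harvest_rate - 96.
So nutrient = 27*harvest_rate + 286.
clarity becomes -81*harvest_rate - 853.
Require -81*harvest_rate - 853 ≥ -934, so harvest_rate ≤ 1.
The largest integer in [-3, 10] satisfying this is 1.

harvest_rate = 1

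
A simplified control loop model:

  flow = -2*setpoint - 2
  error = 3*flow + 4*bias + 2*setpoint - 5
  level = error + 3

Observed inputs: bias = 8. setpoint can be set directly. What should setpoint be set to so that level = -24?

Substituting into the error equation gives error = -4*setpoint + 21.
Substituting into the level equation gives level = -4*setpoint + 24.
Solve -4*setpoint + 24 = -24: setpoint = (-24 - 24) / -4 = 12.

setpoint = 12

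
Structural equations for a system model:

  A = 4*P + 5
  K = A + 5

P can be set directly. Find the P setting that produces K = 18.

P = 2

Substituting into the K equation gives K = 4*P + 10.
Solve 4*P + 10 = 18: P = (18 - 10) / 4 = 2.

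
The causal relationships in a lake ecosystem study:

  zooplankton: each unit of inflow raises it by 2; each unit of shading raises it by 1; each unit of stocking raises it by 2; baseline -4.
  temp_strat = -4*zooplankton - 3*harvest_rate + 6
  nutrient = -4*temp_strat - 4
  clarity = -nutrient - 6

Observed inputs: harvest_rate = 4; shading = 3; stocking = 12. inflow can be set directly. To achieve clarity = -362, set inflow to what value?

inflow = -1

Substituting into the zooplankton equation gives zooplankton = 2*inflow + 23.
temp_strat becomes -8*inflow - 98.
nutrient becomes 32*inflow + 388.
clarity becomes -32*inflow - 394.
Solve -32*inflow - 394 = -362: inflow = (-362 + 394) / -32 = -1.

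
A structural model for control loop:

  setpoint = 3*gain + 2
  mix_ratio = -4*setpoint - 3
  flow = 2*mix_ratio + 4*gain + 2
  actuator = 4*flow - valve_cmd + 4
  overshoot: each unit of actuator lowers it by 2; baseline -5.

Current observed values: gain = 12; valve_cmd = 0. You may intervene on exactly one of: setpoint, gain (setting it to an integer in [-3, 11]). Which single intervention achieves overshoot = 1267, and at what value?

set gain = 7

Intervening on setpoint: overshoot = 64*setpoint - 365. Reaching 1267 requires setpoint = 51/2, not an integer.
Intervening on gain: with other inputs at their observed values, overshoot = 160*gain + 147. Solving for 1267 gives gain = 7, within [-3, 11].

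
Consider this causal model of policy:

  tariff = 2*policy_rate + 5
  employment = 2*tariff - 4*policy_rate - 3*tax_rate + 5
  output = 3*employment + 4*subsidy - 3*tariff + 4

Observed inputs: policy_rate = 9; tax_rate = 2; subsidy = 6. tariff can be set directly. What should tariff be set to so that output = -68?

Intervening on tariff fixes its value directly, overriding its dependence on policy_rate.
Substituting into the employment equation gives employment = 2*tariff - 37.
Substituting into the output equation gives output = 3*tariff - 83.
Solve 3*tariff - 83 = -68: tariff = (-68 + 83) / 3 = 5.

tariff = 5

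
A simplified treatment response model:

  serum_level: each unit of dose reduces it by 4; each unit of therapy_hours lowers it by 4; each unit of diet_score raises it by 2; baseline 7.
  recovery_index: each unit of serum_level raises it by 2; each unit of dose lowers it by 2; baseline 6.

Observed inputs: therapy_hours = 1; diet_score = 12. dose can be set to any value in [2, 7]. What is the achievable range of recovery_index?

Substituting into the serum_level equation gives serum_level = -4*dose + 27.
Substituting into the recovery_index equation gives recovery_index = -10*dose + 60.
Linear in dose, so extremes are at the endpoints: dose = 2 gives recovery_index = 40; dose = 7 gives recovery_index = -10.

-10 to 40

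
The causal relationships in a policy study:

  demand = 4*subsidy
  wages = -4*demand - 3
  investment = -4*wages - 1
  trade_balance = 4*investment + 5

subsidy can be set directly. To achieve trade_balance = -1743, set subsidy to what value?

subsidy = -7

Substituting into the wages equation gives wages = -16*subsidy - 3.
Substituting into the investment equation gives investment = 64*subsidy + 11.
This gives trade_balance = 256*subsidy + 49.
Solve 256*subsidy + 49 = -1743: subsidy = (-1743 - 49) / 256 = -7.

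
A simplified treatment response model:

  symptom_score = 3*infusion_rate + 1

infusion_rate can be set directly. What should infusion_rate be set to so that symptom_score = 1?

infusion_rate = 0

Solve 3*infusion_rate + 1 = 1: infusion_rate = (1 - 1) / 3 = 0.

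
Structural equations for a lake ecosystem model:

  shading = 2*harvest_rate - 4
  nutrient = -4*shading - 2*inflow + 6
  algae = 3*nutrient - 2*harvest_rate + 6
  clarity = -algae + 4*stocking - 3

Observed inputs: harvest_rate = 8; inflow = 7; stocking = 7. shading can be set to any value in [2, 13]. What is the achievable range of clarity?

Intervening on shading fixes its value directly, overriding its dependence on harvest_rate.
Substituting into the nutrient equation gives nutrient = -4*shading - 8.
Substituting into the algae equation gives algae = -12*shading - 34.
So clarity = 12*shading + 59.
Linear in shading, so extremes are at the endpoints: shading = 2 gives clarity = 83; shading = 13 gives clarity = 215.

83 to 215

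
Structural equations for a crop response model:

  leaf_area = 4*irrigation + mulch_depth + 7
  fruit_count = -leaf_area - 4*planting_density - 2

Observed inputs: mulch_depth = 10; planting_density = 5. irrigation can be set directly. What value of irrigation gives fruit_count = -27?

Substituting into the leaf_area equation gives leaf_area = 4*irrigation + 17.
Substituting into the fruit_count equation gives fruit_count = -4*irrigation - 39.
Solve -4*irrigation - 39 = -27: irrigation = (-27 + 39) / -4 = -3.

irrigation = -3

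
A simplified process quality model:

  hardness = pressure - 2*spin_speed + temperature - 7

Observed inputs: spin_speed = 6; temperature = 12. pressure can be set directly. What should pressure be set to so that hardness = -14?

pressure = -7

Substituting into the hardness equation gives hardness = pressure - 7.
Solve pressure - 7 = -14: pressure = (-14 + 7) / 1 = -7.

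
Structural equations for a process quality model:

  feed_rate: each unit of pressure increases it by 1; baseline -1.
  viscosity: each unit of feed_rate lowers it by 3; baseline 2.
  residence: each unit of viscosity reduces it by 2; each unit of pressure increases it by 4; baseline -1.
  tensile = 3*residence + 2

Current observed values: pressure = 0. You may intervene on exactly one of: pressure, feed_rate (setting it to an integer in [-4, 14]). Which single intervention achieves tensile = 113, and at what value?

set feed_rate = 7

Intervening on pressure: tensile = 30*pressure - 31. Reaching 113 requires pressure = 24/5, not an integer.
Intervening on feed_rate: with other inputs at their observed values, tensile = 18*feed_rate - 13. Solving for 113 gives feed_rate = 7, within [-4, 14].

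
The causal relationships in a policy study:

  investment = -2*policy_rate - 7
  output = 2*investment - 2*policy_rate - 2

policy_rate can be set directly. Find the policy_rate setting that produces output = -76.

Substituting into the output equation gives output = -6*policy_rate - 16.
Solve -6*policy_rate - 16 = -76: policy_rate = (-76 + 16) / -6 = 10.

policy_rate = 10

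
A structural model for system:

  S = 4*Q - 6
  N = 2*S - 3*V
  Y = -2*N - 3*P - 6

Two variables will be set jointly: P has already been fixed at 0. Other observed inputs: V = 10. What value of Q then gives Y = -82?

Q = 10

With P held at 0:
Substituting into the N equation gives N = 8*Q - 42.
Y becomes -16*Q + 78.
Solve -16*Q + 78 = -82: Q = (-82 - 78) / -16 = 10.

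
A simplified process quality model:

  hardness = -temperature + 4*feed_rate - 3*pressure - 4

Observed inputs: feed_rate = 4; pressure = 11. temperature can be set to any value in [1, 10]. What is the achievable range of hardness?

-31 to -22

Substituting into the hardness equation gives hardness = -temperature - 21.
Linear in temperature, so extremes are at the endpoints: temperature = 1 gives hardness = -22; temperature = 10 gives hardness = -31.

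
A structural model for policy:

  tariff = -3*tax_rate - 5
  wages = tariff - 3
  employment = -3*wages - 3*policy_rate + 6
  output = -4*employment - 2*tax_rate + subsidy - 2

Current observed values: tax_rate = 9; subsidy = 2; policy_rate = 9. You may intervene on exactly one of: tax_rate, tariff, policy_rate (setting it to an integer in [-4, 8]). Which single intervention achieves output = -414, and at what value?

Intervening on tax_rate: output = -38*tax_rate - 12. Reaching -414 requires tax_rate = 201/19, not an integer.
Intervening on tariff: output = 12*tariff + 30. Reaching -414 requires tariff = -37, outside [-4, 8].
Intervening on policy_rate: with other inputs at their observed values, output = 12*policy_rate - 462. Solving for -414 gives policy_rate = 4, within [-4, 8].

set policy_rate = 4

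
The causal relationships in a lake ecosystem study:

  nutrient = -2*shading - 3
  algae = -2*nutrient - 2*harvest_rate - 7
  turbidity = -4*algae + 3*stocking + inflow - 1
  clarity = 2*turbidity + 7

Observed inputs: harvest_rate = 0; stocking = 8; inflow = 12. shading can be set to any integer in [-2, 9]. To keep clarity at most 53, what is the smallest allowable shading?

Substituting into the algae equation gives algae = 4*shading - 1.
turbidity becomes -16*shading + 39.
Substituting into the clarity equation gives clarity = -32*shading + 85.
Require -32*shading + 85 ≤ 53, so shading ≥ 1.
The smallest integer in [-2, 9] satisfying this is 1.

shading = 1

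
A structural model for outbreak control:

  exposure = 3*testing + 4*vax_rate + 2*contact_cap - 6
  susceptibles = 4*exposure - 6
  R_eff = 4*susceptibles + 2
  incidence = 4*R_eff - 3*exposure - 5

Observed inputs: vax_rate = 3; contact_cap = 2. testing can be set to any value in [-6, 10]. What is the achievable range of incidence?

-581 to 2347

Substituting into the exposure equation gives exposure = 3*testing + 10.
Substituting into the susceptibles equation gives susceptibles = 12*testing + 34.
So R_eff = 48*testing + 138.
Substituting into the incidence equation gives incidence = 183*testing + 517.
Linear in testing, so extremes are at the endpoints: testing = -6 gives incidence = -581; testing = 10 gives incidence = 2347.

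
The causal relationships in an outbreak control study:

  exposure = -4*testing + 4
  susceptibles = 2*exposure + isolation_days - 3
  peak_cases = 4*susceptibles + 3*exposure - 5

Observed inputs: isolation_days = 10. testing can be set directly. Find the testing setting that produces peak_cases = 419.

Substituting into the susceptibles equation gives susceptibles = -8*testing + 15.
Substituting into the peak_cases equation gives peak_cases = -44*testing + 67.
Solve -44*testing + 67 = 419: testing = (419 - 67) / -44 = -8.

testing = -8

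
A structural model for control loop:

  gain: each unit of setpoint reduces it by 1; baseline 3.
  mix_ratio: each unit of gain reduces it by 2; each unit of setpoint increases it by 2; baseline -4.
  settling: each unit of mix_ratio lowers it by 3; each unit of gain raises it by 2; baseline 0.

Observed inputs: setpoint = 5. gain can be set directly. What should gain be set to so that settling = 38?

Intervening on gain fixes its value directly, overriding its dependence on setpoint.
Substituting into the mix_ratio equation gives mix_ratio = -2*gain + 6.
Substituting into the settling equation gives settling = 8*gain - 18.
Solve 8*gain - 18 = 38: gain = (38 + 18) / 8 = 7.

gain = 7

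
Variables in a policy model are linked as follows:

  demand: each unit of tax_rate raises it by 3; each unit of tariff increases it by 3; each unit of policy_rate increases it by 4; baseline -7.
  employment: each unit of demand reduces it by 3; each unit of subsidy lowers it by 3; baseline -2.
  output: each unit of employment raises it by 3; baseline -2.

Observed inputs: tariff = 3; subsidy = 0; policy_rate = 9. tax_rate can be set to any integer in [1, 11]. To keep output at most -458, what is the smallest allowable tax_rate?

Substituting into the demand equation gives demand = 3*tax_rate + 38.
So employment = -9*tax_rate - 116.
output becomes -27*tax_rate - 350.
Require -27*tax_rate - 350 ≤ -458, so tax_rate ≥ 4.
The smallest integer in [1, 11] satisfying this is 4.

tax_rate = 4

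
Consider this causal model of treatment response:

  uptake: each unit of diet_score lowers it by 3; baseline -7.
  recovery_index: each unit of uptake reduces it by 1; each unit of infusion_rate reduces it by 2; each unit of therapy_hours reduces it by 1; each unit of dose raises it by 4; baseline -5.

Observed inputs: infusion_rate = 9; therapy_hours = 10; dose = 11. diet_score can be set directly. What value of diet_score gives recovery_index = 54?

diet_score = 12

Substituting into the recovery_index equation gives recovery_index = 3*diet_score + 18.
Solve 3*diet_score + 18 = 54: diet_score = (54 - 18) / 3 = 12.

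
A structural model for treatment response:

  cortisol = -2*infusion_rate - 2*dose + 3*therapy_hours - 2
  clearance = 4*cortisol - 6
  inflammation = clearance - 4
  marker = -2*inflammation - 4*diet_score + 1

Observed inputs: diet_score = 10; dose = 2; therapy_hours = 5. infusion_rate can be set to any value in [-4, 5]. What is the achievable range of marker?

Substituting into the cortisol equation gives cortisol = -2*infusion_rate + 9.
Substituting into the clearance equation gives clearance = -8*infusion_rate + 30.
Substituting into the inflammation equation gives inflammation = -8*infusion_rate + 26.
Substituting into the marker equation gives marker = 16*infusion_rate - 91.
Linear in infusion_rate, so extremes are at the endpoints: infusion_rate = -4 gives marker = -155; infusion_rate = 5 gives marker = -11.

-155 to -11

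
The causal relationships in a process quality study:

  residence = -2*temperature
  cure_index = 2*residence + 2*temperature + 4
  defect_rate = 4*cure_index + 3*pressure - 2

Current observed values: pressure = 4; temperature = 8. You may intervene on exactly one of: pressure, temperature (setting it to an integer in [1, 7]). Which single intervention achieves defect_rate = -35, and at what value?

Intervening on pressure: with other inputs at their observed values, defect_rate = 3*pressure - 50. Solving for -35 gives pressure = 5, within [1, 7].
Intervening on temperature: defect_rate = -8*temperature + 26. Reaching -35 requires temperature = 61/8, not an integer.

set pressure = 5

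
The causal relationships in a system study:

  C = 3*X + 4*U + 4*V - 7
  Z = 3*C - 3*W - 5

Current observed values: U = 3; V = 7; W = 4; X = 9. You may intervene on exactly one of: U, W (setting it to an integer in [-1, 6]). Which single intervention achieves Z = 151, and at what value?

Intervening on U: with other inputs at their observed values, Z = 12*U + 127. Solving for 151 gives U = 2, within [-1, 6].
Intervening on W: Z = -3*W + 175. Reaching 151 requires W = 8, outside [-1, 6].

set U = 2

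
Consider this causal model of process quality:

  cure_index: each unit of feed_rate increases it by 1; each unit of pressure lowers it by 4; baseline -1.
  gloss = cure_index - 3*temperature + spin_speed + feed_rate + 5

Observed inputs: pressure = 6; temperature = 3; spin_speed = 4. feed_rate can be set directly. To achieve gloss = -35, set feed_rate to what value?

Substituting into the cure_index equation gives cure_index = feed_rate - 25.
gloss becomes 2*feed_rate - 25.
Solve 2*feed_rate - 25 = -35: feed_rate = (-35 + 25) / 2 = -5.

feed_rate = -5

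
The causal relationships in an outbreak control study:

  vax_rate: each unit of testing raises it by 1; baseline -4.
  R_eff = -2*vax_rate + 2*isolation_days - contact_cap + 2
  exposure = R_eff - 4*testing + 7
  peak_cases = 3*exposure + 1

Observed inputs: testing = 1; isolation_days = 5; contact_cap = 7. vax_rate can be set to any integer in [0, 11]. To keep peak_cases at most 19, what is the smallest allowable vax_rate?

Intervening on vax_rate fixes its value directly, overriding its dependence on testing.
Substituting into the R_eff equation gives R_eff = -2*vax_rate + 5.
exposure becomes -2*vax_rate + 8.
Substituting into the peak_cases equation gives peak_cases = -6*vax_rate + 25.
Require -6*vax_rate + 25 ≤ 19, so vax_rate ≥ 1.
The smallest integer in [0, 11] satisfying this is 1.

vax_rate = 1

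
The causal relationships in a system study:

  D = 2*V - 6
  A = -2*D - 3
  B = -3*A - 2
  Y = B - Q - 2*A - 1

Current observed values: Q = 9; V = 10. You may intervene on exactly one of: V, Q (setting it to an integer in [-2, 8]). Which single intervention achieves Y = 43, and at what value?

set V = 5

Intervening on V: with other inputs at their observed values, Y = 20*V - 57. Solving for 43 gives V = 5, within [-2, 8].
Intervening on Q: Y = -Q + 152. Reaching 43 requires Q = 109, outside [-2, 8].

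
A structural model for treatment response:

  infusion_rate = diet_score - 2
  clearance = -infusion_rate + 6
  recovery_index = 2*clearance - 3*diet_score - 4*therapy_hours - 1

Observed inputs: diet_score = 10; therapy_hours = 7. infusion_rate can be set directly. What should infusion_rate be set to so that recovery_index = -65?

infusion_rate = 9

Intervening on infusion_rate fixes its value directly, overriding its dependence on diet_score.
Substituting into the recovery_index equation gives recovery_index = -2*infusion_rate - 47.
Solve -2*infusion_rate - 47 = -65: infusion_rate = (-65 + 47) / -2 = 9.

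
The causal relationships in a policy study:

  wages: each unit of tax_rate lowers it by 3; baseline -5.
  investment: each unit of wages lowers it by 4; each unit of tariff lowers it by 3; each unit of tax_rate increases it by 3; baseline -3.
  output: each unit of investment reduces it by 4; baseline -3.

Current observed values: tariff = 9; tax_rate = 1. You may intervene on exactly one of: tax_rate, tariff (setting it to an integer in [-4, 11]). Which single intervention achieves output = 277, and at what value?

set tax_rate = -4

Intervening on tax_rate: with other inputs at their observed values, output = -60*tax_rate + 37. Solving for 277 gives tax_rate = -4, within [-4, 11].
Intervening on tariff: output = 12*tariff - 131. Reaching 277 requires tariff = 34, outside [-4, 11].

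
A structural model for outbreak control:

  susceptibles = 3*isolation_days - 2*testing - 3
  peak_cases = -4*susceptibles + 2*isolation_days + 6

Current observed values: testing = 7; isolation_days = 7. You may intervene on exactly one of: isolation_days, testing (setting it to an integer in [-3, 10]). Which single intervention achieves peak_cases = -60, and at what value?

Intervening on isolation_days: peak_cases = -10*isolation_days + 74. Reaching -60 requires isolation_days = 67/5, not an integer.
Intervening on testing: with other inputs at their observed values, peak_cases = 8*testing - 52. Solving for -60 gives testing = -1, within [-3, 10].

set testing = -1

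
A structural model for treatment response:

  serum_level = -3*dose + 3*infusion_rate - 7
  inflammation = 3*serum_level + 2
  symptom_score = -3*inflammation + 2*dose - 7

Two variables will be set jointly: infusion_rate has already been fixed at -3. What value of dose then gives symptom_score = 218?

dose = 3

With infusion_rate held at -3:
Substituting into the serum_level equation gives serum_level = -3*dose - 16.
Substituting into the inflammation equation gives inflammation = -9*dose - 46.
Substituting into the symptom_score equation gives symptom_score = 29*dose + 131.
Solve 29*dose + 131 = 218: dose = (218 - 131) / 29 = 3.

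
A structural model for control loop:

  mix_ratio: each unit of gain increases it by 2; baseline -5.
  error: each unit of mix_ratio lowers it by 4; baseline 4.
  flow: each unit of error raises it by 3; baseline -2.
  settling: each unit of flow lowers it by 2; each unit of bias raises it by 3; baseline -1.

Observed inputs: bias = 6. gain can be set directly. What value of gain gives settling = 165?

gain = 6

Substituting into the error equation gives error = -8*gain + 24.
Substituting into the flow equation gives flow = -24*gain + 70.
Substituting into the settling equation gives settling = 48*gain - 123.
Solve 48*gain - 123 = 165: gain = (165 + 123) / 48 = 6.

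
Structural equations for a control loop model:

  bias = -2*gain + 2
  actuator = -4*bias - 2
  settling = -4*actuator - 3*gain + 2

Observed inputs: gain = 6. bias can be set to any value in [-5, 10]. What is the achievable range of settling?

-88 to 152

Intervening on bias fixes its value directly, overriding its dependence on gain.
Substituting into the settling equation gives settling = 16*bias - 8.
Linear in bias, so extremes are at the endpoints: bias = -5 gives settling = -88; bias = 10 gives settling = 152.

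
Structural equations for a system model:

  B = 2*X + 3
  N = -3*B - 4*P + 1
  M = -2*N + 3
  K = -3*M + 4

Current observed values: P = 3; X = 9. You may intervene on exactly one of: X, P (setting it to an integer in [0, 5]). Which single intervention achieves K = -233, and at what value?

Intervening on X: with other inputs at their observed values, K = -36*X - 125. Solving for -233 gives X = 3, within [0, 5].
Intervening on P: K = -24*P - 377. Reaching -233 requires P = -6, outside [0, 5].

set X = 3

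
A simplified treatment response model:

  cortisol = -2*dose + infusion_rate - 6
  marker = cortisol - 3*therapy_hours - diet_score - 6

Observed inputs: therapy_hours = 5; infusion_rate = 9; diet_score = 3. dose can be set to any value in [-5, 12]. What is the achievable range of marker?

-45 to -11

Substituting into the cortisol equation gives cortisol = -2*dose + 3.
marker becomes -2*dose - 21.
Linear in dose, so extremes are at the endpoints: dose = -5 gives marker = -11; dose = 12 gives marker = -45.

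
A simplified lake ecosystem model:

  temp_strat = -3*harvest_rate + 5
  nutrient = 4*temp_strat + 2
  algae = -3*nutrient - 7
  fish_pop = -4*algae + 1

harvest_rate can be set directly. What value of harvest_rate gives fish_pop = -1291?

Substituting into the nutrient equation gives nutrient = -12*harvest_rate + 22.
This gives algae = 36*harvest_rate - 73.
Substituting into the fish_pop equation gives fish_pop = -144*harvest_rate + 293.
Solve -144*harvest_rate + 293 = -1291: harvest_rate = (-1291 - 293) / -144 = 11.

harvest_rate = 11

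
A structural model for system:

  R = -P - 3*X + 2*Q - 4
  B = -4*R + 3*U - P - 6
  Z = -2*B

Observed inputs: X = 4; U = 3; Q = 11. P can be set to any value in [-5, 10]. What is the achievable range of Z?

Substituting into the R equation gives R = -P + 6.
Substituting into the B equation gives B = 3*P - 21.
Substituting into the Z equation gives Z = -6*P + 42.
Linear in P, so extremes are at the endpoints: P = -5 gives Z = 72; P = 10 gives Z = -18.

-18 to 72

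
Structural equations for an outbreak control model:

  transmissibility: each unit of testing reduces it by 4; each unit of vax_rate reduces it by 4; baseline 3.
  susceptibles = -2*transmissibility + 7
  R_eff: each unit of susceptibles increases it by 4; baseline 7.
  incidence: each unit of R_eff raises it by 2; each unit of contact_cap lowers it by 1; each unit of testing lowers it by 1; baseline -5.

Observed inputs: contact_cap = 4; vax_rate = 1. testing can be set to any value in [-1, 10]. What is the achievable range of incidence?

14 to 707

Substituting into the transmissibility equation gives transmissibility = -4*testing - 1.
susceptibles becomes 8*testing + 9.
This gives R_eff = 32*testing + 43.
incidence becomes 63*testing + 77.
Linear in testing, so extremes are at the endpoints: testing = -1 gives incidence = 14; testing = 10 gives incidence = 707.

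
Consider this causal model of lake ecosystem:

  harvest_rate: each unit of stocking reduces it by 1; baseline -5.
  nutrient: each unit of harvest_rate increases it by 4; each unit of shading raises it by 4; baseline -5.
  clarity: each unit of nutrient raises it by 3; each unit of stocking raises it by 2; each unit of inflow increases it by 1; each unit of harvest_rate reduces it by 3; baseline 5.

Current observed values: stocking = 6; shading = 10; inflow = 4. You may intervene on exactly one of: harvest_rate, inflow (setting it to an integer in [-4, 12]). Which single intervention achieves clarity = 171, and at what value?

Intervening on harvest_rate: with other inputs at their observed values, clarity = 9*harvest_rate + 126. Solving for 171 gives harvest_rate = 5, within [-4, 12].
Intervening on inflow: clarity = inflow + 23. Reaching 171 requires inflow = 148, outside [-4, 12].

set harvest_rate = 5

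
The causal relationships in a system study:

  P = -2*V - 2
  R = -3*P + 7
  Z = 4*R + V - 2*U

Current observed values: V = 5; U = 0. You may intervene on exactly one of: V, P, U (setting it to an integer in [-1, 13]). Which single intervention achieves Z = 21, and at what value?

Intervening on V: Z = 25*V + 52. Reaching 21 requires V = -31/25, not an integer.
Intervening on P: with other inputs at their observed values, Z = -12*P + 33. Solving for 21 gives P = 1, within [-1, 13].
Intervening on U: Z = -2*U + 177. Reaching 21 requires U = 78, outside [-1, 13].

set P = 1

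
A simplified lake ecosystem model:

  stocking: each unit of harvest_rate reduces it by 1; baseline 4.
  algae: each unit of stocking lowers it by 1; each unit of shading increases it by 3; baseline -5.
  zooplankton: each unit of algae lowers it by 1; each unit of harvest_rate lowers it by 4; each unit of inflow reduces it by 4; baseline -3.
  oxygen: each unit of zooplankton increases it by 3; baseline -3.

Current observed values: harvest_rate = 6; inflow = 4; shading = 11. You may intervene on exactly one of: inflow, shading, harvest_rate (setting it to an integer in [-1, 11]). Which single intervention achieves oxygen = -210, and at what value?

set inflow = 3

Intervening on inflow: with other inputs at their observed values, oxygen = -12*inflow - 174. Solving for -210 gives inflow = 3, within [-1, 11].
Intervening on shading: oxygen = -9*shading - 123. Reaching -210 requires shading = 29/3, not an integer.
Intervening on harvest_rate: oxygen = -15*harvest_rate - 132. Reaching -210 requires harvest_rate = 26/5, not an integer.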